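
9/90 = 1/10  =  0.10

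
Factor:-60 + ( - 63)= - 3^1*41^1=-  123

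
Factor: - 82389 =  - 3^1*29^1*947^1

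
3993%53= 18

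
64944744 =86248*753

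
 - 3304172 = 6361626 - 9665798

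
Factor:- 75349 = -151^1 * 499^1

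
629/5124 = 629/5124 = 0.12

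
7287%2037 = 1176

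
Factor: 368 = 2^4 *23^1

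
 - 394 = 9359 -9753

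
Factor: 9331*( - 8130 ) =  - 2^1*3^1*5^1 * 7^1*31^1*43^1*271^1  =  -75861030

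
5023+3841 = 8864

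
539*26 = 14014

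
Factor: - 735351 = -3^1*31^1*7907^1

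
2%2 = 0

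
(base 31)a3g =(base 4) 2113313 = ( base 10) 9719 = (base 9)14288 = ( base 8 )22767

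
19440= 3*6480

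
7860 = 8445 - 585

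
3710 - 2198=1512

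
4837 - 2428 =2409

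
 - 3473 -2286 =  - 5759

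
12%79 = 12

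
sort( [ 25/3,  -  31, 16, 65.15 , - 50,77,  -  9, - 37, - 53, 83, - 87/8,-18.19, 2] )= [  -  53, - 50, - 37, - 31,  -  18.19, - 87/8,- 9, 2, 25/3,16, 65.15 , 77, 83 ] 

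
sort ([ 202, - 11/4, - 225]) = [  -  225,  -  11/4,202]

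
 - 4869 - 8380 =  - 13249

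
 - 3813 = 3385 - 7198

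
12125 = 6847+5278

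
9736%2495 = 2251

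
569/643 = 569/643 = 0.88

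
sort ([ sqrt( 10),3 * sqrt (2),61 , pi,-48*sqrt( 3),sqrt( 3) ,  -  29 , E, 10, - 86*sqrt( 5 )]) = [-86*sqrt( 5) , - 48*sqrt ( 3 ), - 29, sqrt ( 3),E,pi, sqrt ( 10 ), 3*sqrt(2), 10,  61] 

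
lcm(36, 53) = 1908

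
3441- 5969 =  - 2528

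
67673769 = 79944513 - 12270744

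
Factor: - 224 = -2^5*7^1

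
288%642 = 288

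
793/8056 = 793/8056 =0.10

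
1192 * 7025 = 8373800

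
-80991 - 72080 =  -153071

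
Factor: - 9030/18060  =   - 2^(- 1) = - 1/2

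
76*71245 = 5414620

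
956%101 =47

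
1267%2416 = 1267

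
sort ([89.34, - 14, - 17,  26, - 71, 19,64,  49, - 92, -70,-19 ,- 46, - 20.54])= [  -  92, - 71, - 70, - 46,-20.54, - 19, - 17, - 14, 19, 26,  49,64,89.34 ]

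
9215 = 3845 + 5370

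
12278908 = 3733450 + 8545458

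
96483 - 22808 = 73675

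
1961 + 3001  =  4962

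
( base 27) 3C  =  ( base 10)93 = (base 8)135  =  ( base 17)58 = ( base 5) 333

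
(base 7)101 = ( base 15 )35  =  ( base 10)50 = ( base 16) 32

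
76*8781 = 667356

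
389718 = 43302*9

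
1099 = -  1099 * ( - 1 )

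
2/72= 1/36  =  0.03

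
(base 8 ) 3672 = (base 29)2A6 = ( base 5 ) 30403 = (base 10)1978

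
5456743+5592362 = 11049105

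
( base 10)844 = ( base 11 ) 6a8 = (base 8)1514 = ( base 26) 16C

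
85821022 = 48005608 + 37815414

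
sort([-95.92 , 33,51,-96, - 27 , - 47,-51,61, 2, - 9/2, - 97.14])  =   [ - 97.14, - 96, - 95.92, - 51, -47, - 27, - 9/2,2,33,51,61]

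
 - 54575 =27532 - 82107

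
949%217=81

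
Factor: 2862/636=2^( - 1)*3^2 = 9/2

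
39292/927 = 39292/927 = 42.39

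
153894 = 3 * 51298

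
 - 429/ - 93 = 143/31 = 4.61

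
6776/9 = 6776/9 = 752.89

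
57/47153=57/47153= 0.00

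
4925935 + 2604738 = 7530673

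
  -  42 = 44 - 86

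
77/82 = 77/82 = 0.94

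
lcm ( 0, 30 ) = 0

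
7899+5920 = 13819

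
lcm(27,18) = 54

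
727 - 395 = 332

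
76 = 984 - 908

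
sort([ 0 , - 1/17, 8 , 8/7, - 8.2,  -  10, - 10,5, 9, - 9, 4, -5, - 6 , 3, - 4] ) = [-10, - 10,  -  9, -8.2, - 6, - 5, - 4, - 1/17,0, 8/7 , 3,4, 5, 8, 9 ]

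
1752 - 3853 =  - 2101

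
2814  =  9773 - 6959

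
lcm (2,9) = 18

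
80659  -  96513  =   - 15854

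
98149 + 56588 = 154737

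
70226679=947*74157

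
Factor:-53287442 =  - 2^1*13^1*29^2*2437^1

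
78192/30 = 2606 + 2/5  =  2606.40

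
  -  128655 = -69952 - 58703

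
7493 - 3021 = 4472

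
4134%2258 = 1876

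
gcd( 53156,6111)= 97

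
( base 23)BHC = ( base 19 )h49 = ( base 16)184E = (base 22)CII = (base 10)6222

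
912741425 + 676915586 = 1589657011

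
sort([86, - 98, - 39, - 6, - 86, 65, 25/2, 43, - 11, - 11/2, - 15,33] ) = [ - 98, - 86, - 39,- 15,  -  11, - 6 ,-11/2, 25/2,33, 43,  65, 86]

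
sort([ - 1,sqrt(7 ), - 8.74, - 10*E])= [-10*E , - 8.74 , - 1 , sqrt( 7)]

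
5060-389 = 4671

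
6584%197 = 83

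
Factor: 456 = 2^3*3^1*19^1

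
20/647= 20/647 =0.03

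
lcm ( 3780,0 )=0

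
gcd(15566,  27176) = 86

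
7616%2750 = 2116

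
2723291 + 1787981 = 4511272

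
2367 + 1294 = 3661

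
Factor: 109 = 109^1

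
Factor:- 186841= -186841^1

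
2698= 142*19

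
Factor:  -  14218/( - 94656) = 2^(  -  5)*  3^( -1) * 17^ (-1)*29^ ( - 1)*7109^1 = 7109/47328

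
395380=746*530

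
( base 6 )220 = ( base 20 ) 44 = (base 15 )59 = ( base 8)124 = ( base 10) 84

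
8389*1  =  8389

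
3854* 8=30832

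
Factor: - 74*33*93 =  - 2^1*3^2*11^1*31^1 * 37^1 = -227106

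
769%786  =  769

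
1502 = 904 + 598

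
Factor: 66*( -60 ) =-2^3*3^2*5^1 * 11^1  =  - 3960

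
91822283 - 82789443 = 9032840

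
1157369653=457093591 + 700276062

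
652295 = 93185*7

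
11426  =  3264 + 8162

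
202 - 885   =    -  683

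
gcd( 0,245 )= 245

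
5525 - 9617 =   -  4092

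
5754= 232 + 5522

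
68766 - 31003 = 37763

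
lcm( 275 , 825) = 825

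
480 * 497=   238560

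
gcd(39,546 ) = 39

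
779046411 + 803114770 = 1582161181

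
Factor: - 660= -2^2*3^1*5^1*11^1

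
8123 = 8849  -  726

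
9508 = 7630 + 1878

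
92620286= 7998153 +84622133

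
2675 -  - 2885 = 5560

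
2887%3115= 2887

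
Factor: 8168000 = 2^6*5^3*1021^1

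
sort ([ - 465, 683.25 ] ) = [-465, 683.25]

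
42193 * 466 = 19661938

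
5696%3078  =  2618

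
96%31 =3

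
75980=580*131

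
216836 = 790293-573457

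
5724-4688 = 1036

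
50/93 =50/93 = 0.54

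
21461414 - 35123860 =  - 13662446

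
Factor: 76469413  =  76469413^1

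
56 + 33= 89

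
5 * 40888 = 204440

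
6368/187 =34 + 10/187  =  34.05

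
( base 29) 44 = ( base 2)1111000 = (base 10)120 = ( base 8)170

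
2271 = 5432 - 3161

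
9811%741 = 178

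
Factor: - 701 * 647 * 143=-11^1*13^1 * 647^1*701^1 = -  64857221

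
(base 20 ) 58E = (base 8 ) 4176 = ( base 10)2174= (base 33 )1wt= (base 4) 201332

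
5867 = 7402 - 1535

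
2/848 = 1/424  =  0.00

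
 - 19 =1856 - 1875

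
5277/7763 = 5277/7763 =0.68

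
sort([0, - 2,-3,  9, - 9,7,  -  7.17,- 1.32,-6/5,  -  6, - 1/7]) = [ - 9, - 7.17, - 6,-3,-2, - 1.32, - 6/5 ,-1/7 , 0, 7,  9]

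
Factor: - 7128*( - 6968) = 2^6*3^4*11^1 * 13^1*67^1  =  49667904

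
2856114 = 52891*54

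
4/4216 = 1/1054 = 0.00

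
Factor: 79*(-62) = - 4898 = -2^1 *31^1*79^1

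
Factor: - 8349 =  - 3^1 * 11^2 * 23^1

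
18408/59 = 312 = 312.00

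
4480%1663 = 1154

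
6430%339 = 328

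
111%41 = 29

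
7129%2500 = 2129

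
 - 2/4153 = - 2/4153 = -  0.00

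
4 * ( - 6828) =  -27312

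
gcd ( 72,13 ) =1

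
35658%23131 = 12527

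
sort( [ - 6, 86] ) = [ - 6,86]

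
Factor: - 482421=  - 3^1 * 160807^1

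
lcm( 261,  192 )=16704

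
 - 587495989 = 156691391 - 744187380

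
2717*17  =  46189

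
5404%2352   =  700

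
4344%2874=1470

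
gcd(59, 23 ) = 1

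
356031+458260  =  814291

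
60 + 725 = 785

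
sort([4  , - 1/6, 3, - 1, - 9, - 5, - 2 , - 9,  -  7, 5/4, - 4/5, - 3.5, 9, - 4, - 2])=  [ - 9, - 9, - 7 ,-5, - 4 , - 3.5, - 2, - 2, - 1, - 4/5,  -  1/6, 5/4, 3, 4,9] 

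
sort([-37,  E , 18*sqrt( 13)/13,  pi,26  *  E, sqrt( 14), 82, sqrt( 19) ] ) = [ - 37, E,pi,sqrt( 14),sqrt( 19) , 18*sqrt( 13 ) /13,26*E , 82]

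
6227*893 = 5560711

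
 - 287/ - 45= 287/45 = 6.38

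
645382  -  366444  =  278938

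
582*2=1164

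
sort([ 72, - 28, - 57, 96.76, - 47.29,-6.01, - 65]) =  [ - 65 , - 57, -47.29, - 28, - 6.01,  72 , 96.76 ]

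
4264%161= 78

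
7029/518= 7029/518 = 13.57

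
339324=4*84831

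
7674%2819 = 2036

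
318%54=48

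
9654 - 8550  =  1104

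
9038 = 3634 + 5404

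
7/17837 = 7/17837 = 0.00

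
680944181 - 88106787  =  592837394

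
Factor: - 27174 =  - 2^1 * 3^1*7^1*647^1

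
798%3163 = 798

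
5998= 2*2999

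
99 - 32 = 67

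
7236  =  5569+1667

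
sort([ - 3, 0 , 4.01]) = [-3, 0, 4.01]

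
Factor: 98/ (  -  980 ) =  - 1/10 = -2^( - 1 ) * 5^ (-1 )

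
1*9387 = 9387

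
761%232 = 65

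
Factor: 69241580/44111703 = 2^2*3^ ( - 1)*5^1*3462079^1*14703901^( - 1 )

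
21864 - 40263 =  - 18399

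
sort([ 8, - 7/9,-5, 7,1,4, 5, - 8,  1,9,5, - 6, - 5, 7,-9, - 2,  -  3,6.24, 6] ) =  [  -  9, - 8,  -  6, - 5  ,  -  5,-3, - 2,-7/9,1,1 , 4, 5, 5,  6,6.24, 7, 7,8,9 ] 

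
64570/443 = 64570/443 = 145.76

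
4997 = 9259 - 4262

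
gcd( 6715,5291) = 1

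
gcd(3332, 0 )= 3332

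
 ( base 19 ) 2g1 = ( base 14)535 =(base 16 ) 403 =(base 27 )1b1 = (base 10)1027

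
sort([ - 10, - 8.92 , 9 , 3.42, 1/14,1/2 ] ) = [  -  10, - 8.92,  1/14 , 1/2,3.42, 9 ]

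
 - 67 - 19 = -86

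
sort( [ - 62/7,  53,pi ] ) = [ - 62/7, pi , 53]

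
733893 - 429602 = 304291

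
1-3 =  - 2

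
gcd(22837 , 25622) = 557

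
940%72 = 4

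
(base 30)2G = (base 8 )114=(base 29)2I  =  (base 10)76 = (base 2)1001100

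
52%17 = 1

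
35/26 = 1 + 9/26 = 1.35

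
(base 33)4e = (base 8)222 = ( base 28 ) 56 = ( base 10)146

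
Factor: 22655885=5^1*7^2*19^1*31^1*157^1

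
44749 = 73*613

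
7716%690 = 126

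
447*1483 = 662901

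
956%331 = 294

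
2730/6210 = 91/207 = 0.44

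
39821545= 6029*6605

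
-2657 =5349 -8006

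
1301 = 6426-5125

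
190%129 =61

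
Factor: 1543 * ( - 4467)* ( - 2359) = 16259598579  =  3^1*7^1*337^1*1489^1*1543^1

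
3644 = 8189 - 4545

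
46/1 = 46 = 46.00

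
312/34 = 156/17 = 9.18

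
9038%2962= 152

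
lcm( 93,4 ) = 372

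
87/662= 87/662  =  0.13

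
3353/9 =372 + 5/9 = 372.56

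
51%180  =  51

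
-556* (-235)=130660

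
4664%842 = 454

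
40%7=5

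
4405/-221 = -4405/221= -19.93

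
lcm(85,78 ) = 6630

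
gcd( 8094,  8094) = 8094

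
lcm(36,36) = 36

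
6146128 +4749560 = 10895688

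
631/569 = 631/569 = 1.11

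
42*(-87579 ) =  - 3678318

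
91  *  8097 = 736827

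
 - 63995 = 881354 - 945349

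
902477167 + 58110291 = 960587458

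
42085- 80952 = - 38867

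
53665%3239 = 1841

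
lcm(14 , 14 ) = 14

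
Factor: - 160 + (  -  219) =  - 379 = - 379^1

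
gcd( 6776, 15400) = 616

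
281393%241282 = 40111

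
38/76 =1/2 = 0.50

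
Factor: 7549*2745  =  20722005 =3^2*5^1*61^1*7549^1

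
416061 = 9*46229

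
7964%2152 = 1508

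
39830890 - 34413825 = 5417065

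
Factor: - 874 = -2^1*19^1*23^1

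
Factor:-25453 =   -  25453^1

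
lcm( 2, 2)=2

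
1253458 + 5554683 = 6808141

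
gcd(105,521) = 1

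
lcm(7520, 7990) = 127840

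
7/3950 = 7/3950 = 0.00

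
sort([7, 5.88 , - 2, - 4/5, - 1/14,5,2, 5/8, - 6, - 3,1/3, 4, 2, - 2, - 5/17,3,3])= [- 6, - 3, - 2 ,  -  2,-4/5, - 5/17, - 1/14, 1/3,  5/8, 2, 2, 3, 3,4,5, 5.88, 7 ] 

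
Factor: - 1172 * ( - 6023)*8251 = 2^2*19^1*37^1 * 223^1 *293^1 * 317^1 = 58243445956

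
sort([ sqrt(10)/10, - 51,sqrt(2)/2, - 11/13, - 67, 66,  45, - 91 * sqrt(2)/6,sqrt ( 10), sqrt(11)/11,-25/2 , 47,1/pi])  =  [  -  67 , - 51, - 91*sqrt(2) /6, - 25/2, - 11/13,sqrt(11 )/11,sqrt(10)/10 , 1/pi, sqrt(2)/2, sqrt(10) , 45, 47,66 ] 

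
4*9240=36960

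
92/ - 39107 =- 92/39107=- 0.00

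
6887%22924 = 6887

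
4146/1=4146  =  4146.00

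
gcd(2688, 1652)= 28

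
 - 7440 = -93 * 80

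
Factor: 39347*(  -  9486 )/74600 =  - 2^( - 2 )*3^2*5^( - 2 )*7^2*11^1*17^1*31^1*73^1*373^( - 1) =- 186622821/37300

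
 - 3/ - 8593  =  3/8593 =0.00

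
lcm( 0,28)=0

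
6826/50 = 3413/25 = 136.52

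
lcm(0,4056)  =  0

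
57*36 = 2052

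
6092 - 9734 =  - 3642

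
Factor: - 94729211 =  - 31^1*647^1*4723^1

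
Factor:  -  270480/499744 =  - 105/194 = -2^( -1)*3^1*5^1*7^1*97^( - 1) 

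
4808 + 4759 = 9567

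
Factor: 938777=7^1 * 41^1*3271^1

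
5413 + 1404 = 6817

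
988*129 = 127452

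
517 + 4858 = 5375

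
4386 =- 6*(-731)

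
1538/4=384 + 1/2= 384.50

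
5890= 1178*5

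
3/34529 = 3/34529 = 0.00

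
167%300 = 167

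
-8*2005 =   -  16040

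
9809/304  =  32 + 81/304 = 32.27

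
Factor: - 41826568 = - 2^3*7^1 * 746903^1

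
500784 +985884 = 1486668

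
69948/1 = 69948 = 69948.00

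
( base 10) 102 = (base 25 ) 42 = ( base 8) 146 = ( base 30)3c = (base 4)1212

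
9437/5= 1887 + 2/5 = 1887.40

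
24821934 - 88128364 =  - 63306430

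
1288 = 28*46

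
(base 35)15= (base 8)50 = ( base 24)1G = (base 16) 28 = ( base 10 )40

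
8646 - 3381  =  5265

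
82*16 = 1312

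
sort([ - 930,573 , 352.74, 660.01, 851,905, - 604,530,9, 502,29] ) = [  -  930,- 604,9,29,352.74, 502,530, 573, 660.01 , 851,  905]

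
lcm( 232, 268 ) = 15544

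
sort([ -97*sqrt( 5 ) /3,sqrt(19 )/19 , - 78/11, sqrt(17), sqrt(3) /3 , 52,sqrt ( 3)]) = [ - 97*sqrt(5)/3, - 78/11,  sqrt( 19 )/19,sqrt(3 )/3, sqrt(3 ),sqrt( 17), 52]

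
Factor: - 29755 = -5^1*11^1*541^1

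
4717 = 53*89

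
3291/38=3291/38 = 86.61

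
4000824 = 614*6516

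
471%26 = 3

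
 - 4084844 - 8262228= - 12347072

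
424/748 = 106/187 = 0.57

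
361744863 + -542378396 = -180633533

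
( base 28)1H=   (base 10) 45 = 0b101101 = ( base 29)1g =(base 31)1e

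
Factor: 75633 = 3^1 * 17^1 * 1483^1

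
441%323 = 118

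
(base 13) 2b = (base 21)1g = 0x25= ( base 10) 37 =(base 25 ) 1C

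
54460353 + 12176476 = 66636829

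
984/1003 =984/1003 = 0.98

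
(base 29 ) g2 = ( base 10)466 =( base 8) 722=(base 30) FG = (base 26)ho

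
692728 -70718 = 622010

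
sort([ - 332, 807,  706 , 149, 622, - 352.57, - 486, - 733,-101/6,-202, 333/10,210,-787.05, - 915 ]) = [-915,  -  787.05, - 733 , - 486, - 352.57, - 332,- 202,-101/6,333/10,149,210 , 622,706,  807]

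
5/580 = 1/116   =  0.01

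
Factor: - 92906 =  - 2^1*11^1*41^1*103^1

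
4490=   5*898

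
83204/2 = 41602= 41602.00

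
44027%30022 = 14005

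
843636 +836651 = 1680287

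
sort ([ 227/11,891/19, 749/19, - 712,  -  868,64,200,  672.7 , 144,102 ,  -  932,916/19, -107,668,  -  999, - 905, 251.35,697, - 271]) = [ - 999,-932,-905,-868,- 712, - 271, -107,227/11,749/19,891/19,916/19,64,102,144,200,251.35,668,672.7,697]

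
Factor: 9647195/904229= 5^1 * 19^ (-1)*37^1*47591^( - 1)*52147^1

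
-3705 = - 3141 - 564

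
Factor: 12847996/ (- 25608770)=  - 6423998/12804385=-2^1*5^( -1 )*7^2*11^(- 1)*19^(  -  1 ) * 12253^(-1)*65551^1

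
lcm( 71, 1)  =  71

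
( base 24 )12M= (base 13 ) 3A9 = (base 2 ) 1010000110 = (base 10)646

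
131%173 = 131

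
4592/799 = 5 + 597/799= 5.75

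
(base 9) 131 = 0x6D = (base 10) 109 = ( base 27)41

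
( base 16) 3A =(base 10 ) 58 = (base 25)28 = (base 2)111010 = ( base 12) 4A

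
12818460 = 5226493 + 7591967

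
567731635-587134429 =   -  19402794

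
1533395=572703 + 960692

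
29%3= 2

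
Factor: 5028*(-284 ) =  - 2^4* 3^1*71^1*419^1 = - 1427952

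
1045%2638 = 1045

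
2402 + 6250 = 8652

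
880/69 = 880/69 = 12.75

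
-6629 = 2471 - 9100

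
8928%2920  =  168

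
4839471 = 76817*63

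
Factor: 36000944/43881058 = 2^3*7^1*13^( - 1 )*31^( - 1)*127^1* 2531^1*54443^(-1) = 18000472/21940529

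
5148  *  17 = 87516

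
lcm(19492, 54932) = 604252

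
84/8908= 21/2227 = 0.01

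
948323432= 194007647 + 754315785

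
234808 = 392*599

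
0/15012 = 0=0.00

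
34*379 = 12886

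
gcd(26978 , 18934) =2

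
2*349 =698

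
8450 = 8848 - 398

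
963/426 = 2 + 37/142=   2.26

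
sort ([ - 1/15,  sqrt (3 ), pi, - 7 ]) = [ - 7, - 1/15,sqrt( 3),pi]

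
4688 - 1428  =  3260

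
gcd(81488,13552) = 176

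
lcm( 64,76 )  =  1216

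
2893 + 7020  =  9913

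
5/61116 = 5/61116 = 0.00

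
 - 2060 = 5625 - 7685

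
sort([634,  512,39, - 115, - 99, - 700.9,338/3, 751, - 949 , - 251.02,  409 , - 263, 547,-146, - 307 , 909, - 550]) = [ - 949, - 700.9,  -  550,-307, - 263, - 251.02, - 146, - 115 , - 99, 39,338/3 , 409, 512,  547,634,751, 909 ] 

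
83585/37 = 2259  +  2/37 = 2259.05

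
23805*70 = 1666350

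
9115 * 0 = 0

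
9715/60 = 161 + 11/12= 161.92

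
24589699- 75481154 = -50891455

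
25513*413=10536869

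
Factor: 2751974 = 2^1*1375987^1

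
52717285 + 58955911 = 111673196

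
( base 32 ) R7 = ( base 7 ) 2353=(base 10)871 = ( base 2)1101100111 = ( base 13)520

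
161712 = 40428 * 4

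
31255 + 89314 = 120569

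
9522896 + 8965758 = 18488654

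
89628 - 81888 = 7740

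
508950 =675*754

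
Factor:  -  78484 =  - 2^2 * 7^1*2803^1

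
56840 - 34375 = 22465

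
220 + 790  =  1010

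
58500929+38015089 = 96516018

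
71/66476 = 71/66476=0.00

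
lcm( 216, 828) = 4968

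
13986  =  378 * 37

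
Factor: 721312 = 2^5*22541^1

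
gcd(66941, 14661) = 1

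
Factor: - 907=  - 907^1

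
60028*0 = 0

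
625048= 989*632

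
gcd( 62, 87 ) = 1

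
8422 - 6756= 1666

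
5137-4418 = 719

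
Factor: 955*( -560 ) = - 534800 = - 2^4*5^2*7^1*191^1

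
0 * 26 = 0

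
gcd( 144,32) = 16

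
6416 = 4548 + 1868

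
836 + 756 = 1592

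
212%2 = 0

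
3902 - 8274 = -4372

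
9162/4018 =2+ 563/2009 = 2.28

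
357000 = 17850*20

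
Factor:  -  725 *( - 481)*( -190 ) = -2^1 * 5^3  *13^1 * 19^1 * 29^1*37^1 = -66257750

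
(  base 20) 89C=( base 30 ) 3n2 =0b110101000000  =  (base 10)3392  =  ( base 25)5ah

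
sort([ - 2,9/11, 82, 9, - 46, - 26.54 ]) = [ - 46 ,  -  26.54,  -  2 , 9/11 , 9,82]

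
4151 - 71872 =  - 67721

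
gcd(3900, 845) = 65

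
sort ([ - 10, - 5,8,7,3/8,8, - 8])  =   [ - 10, - 8 , - 5,3/8, 7, 8, 8] 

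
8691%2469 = 1284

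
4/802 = 2/401 = 0.00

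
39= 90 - 51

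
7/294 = 1/42= 0.02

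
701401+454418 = 1155819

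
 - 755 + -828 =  - 1583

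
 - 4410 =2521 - 6931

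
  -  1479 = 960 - 2439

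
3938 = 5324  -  1386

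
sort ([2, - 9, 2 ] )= [-9, 2, 2]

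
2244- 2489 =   -  245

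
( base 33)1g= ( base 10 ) 49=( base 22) 25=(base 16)31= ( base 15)34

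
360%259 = 101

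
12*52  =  624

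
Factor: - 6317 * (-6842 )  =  43220914=2^1*11^1*311^1*6317^1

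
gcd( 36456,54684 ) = 18228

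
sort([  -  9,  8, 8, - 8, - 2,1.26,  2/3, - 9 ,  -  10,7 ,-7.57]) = [ - 10, - 9, - 9, - 8, - 7.57, - 2 , 2/3,1.26  ,  7,8, 8]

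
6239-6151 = 88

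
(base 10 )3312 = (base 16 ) cf0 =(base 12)1b00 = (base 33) 31C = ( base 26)4na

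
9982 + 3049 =13031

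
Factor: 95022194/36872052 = 2^( - 1)*3^( - 1 )*7^( - 1)*438953^(  -  1 )*47511097^1 =47511097/18436026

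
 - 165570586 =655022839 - 820593425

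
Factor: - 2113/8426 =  - 2^( - 1 )*11^( -1 )*383^( - 1)*2113^1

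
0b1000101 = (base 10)69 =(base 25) 2j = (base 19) 3C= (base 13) 54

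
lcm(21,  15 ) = 105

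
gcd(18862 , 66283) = 1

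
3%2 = 1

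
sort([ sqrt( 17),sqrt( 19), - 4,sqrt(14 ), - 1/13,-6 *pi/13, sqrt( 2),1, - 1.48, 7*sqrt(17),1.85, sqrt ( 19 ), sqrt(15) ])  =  [ -4, - 1.48, - 6*pi/13, - 1/13, 1,sqrt(2), 1.85,sqrt (14 ),sqrt( 15),sqrt( 17),sqrt(19 ),sqrt(19),7*sqrt( 17)]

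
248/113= 248/113 = 2.19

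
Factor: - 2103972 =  - 2^2*3^1* 13^1*13487^1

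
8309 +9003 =17312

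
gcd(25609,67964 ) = 1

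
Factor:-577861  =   - 353^1*1637^1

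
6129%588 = 249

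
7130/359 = 19 + 309/359 = 19.86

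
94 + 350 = 444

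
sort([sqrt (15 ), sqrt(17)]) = [ sqrt (15 ),sqrt ( 17 )] 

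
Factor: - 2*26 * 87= -4524 = - 2^2*3^1*13^1*29^1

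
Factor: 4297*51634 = 2^1*11^1*2347^1* 4297^1 = 221871298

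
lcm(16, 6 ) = 48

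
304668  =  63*4836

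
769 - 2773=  - 2004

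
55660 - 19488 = 36172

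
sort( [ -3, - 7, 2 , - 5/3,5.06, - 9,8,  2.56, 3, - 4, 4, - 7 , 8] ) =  [  -  9, -7,  -  7,- 4, - 3, -5/3, 2,2.56, 3, 4, 5.06 , 8, 8]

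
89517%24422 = 16251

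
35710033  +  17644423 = 53354456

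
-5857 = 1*( - 5857)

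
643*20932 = 13459276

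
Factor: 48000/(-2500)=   -  2^5*3^1*5^(  -  1) = - 96/5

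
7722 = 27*286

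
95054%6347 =6196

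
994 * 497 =494018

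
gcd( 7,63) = 7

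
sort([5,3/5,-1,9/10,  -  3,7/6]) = [- 3,-1, 3/5,  9/10,7/6,5]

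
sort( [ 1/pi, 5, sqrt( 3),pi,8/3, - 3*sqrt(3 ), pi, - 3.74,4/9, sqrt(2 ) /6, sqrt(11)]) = [ - 3*sqrt (3 ), - 3.74 , sqrt( 2 )/6, 1/pi, 4/9,sqrt( 3), 8/3,  pi,pi,sqrt(11),5]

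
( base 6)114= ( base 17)2c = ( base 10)46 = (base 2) 101110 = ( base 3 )1201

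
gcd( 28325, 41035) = 5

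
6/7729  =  6/7729 = 0.00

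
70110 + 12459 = 82569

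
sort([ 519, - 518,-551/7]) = [ - 518,-551/7, 519]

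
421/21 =421/21 = 20.05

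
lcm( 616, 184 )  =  14168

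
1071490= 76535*14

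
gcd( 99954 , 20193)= 3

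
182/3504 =91/1752=0.05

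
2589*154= 398706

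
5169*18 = 93042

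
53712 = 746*72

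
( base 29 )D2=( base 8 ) 573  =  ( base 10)379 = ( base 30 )cj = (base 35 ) AT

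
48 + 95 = 143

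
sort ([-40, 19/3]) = [ - 40,19/3] 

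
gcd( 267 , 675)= 3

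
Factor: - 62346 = - 2^1 * 3^1*10391^1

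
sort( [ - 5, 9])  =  [ -5 , 9 ] 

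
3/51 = 1/17 = 0.06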